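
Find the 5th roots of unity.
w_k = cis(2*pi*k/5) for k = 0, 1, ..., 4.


The 5th roots of unity are cis(360k/5°) for k=0..4
Angle step = 360/5 = 72°
Primitive root: cis(72°)
Primitive root = 0.3090 + 0.9511i

5 roots at angles: 0°, 72°, 144°, 216°, 288°


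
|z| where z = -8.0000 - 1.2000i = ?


|z| = sqrt((-8)^2 + (-1.2)^2) = sqrt(64 + 1.44) = sqrt(65.44) = 8.0895

|z| = 8.0895


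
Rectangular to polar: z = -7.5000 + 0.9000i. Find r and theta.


r = sqrt(56.25+0.81) = sqrt(57.06) = 7.5538
theta = atan2(0.9, -7.5) = 173.1572 degrees

r = 7.5538, theta = 173.1572 degrees


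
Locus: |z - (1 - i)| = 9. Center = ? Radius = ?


|z - z0| = r is a circle with center z0 and radius r.
Center = (1, -1), radius = 9

Circle with center (1, -1) and radius 9


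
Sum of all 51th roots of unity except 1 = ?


With w = e^(2*pi*i/51), all 51 of the 51th roots of unity w^0 = 1, w, ..., w^(50) sum to 0: 1 + w + ... + w^(50) = (1 - w^51)/(1 - w) = 0 since w^51 = 1, w ≠ 1.
Removing the root 1: w + w^2 + ... + w^(50) = 0 - 1 = -1

Sum = -1


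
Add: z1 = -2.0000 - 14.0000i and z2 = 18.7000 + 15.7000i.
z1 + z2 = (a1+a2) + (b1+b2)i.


Real: -2 + 18.7 = 16.7
Imag: -14 + 15.7 = 1.7

16.7000 + 1.7000i


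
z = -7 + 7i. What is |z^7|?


|z| = sqrt(49+49) = sqrt(98) = 9.8995
|z^7| = |z|^7 = (sqrt(98))^7 = 98^3 * sqrt(98) = 941192*sqrt(98)

|z^7| = 941192*sqrt(98) ≈ 9317325.4384


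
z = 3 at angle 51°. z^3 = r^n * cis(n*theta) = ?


r^3 = 3^3 = 27
n*theta = 3*51° = 153° = 153° (mod 360)
a = 27*cos(153°) = -24.0572
b = 27*sin(153°) = 12.2577

27 cis(153°) = -24.0572 + 12.2577i


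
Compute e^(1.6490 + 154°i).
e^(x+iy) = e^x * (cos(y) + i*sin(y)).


e^1.6490 = 5.2018
cos(154°) = -0.89879
sin(154°) = 0.43837
Real = 5.2018*(-0.89879) = -4.6753
Imag = 5.2018*0.43837 = 2.2803

-4.6753 + 2.2803i


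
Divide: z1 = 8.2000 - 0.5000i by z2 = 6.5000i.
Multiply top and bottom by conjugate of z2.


Conjugate of z2 = -6.5000i
Numerator: (8.2000 - 0.5000i)(-6.5000i) = -3.2500 - 53.3000i
Denominator: 0^2 + 6.5^2 = 42.25
Result = (-3.2500 - 53.3000i)/42.25

-0.0769 - 1.2615i


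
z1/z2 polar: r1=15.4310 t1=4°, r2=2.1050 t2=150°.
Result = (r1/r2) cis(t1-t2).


r = 15.4310 / 2.1050 = 7.3306
theta = 4° - 150° = -146° = 214° (mod 360)

7.3306 cis(214°)


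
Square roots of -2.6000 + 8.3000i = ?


|z| = sqrt(6.76+68.89) = 8.6977
sqrt((|z|+a)/2) = sqrt((8.6977+(-2.6))/2) = sqrt(3.0489) = 1.7461
sqrt((|z|-a)/2) = sqrt((8.6977-(-2.6))/2) = sqrt(5.6489) = 2.3767

±(1.7461 + 2.3767i) i.e. 1.7461 + 2.3767i and -1.7461 - 2.3767i


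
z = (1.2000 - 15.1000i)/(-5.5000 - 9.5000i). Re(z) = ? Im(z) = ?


Multiply by conjugate: (1.2000 - 15.1000i)(-5.5000 + 9.5000i) / ((-5.5)^2 + (-9.5)^2)
Numerator real = 1.2*(-5.5) - (15.1)*(-9.5) = 136.85
Numerator imag = -15.1*(-5.5) - 1.2*(-9.5) = 94.45
Denominator = 120.5
Re(z) = 136.85/120.5 = 1.1357
Im(z) = 94.45/120.5 = 0.7838

Re(z) = 1.1357, Im(z) = 0.7838


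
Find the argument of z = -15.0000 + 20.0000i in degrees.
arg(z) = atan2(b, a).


Re = -15, Im = 20
arg = atan2(20, -15) = 126.8699 degrees

arg(z) = 126.8699 degrees


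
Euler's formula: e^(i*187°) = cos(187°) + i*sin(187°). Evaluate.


cos(187°) = -0.9925
sin(187°) = -0.1219

e^(i*187°) = -0.9925 - 0.1219i


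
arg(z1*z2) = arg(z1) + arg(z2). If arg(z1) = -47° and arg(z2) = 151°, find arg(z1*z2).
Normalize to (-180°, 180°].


arg(z1*z2) = -47° + 151° = 104°
Normalized to (-180°, 180°]: 104°

104°


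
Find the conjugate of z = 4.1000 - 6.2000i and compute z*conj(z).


z_bar = 4.1000 + 6.2000i
z*z_bar = 4.1^2 + (-6.2)^2 = 16.81 + 38.44 = 55.25

z_bar = 4.1000 + 6.2000i, z*z_bar = 55.25


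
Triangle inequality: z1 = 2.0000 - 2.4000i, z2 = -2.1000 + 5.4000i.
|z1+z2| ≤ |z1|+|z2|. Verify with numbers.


|z1| = sqrt(2^2 + (-2.4)^2) = sqrt(9.76) = 3.1241
|z2| = sqrt((-2.1)^2 + 5.4^2) = sqrt(33.57) = 5.7940
z1+z2 = -0.1000 + 3.0000i
|z1+z2| = sqrt(9.01) = 3.0017
|z1|+|z2| = 3.1241 + 5.7940 = 8.9181

|z1+z2| = 3.0017 ≤ |z1|+|z2| = 8.9181 (verified)


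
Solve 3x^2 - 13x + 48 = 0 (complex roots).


disc = (-13)^2 - 4*3*48 = 169 - 576 = -407
sqrt(|disc|) = sqrt(407) = 20.1742
Real part = 13/(2*3) = 2.1667
Imag part = 20.1742/(2*3) = 3.3624

2.1667 ± 3.3624i


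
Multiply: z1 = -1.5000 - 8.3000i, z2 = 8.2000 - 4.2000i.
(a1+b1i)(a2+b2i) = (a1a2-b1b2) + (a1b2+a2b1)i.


Real = -1.5*8.2 - (-8.3)*(-4.2) = -12.3 - 34.86 = -47.16
Imag = -1.5*(-4.2) + 8.2*(-8.3) = 6.3 - (68.06) = -61.76

-47.1600 - 61.7600i


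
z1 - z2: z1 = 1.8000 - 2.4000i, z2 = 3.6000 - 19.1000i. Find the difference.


Real: 1.8 - 3.6 = -1.8
Imag: -2.4 + 19.1 = 16.7

-1.8000 + 16.7000i


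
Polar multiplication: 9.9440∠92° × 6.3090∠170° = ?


r = 9.9440 * 6.3090 = 62.7367
theta = 92° + 170° = 262° = 262° (mod 360)

62.7367 cis(262°)


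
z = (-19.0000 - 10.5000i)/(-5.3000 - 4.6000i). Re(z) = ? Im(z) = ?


Multiply by conjugate: (-19.0000 - 10.5000i)(-5.3000 + 4.6000i) / ((-5.3)^2 + (-4.6)^2)
Numerator real = -19*(-5.3) - (10.5)*(-4.6) = 149
Numerator imag = -10.5*(-5.3) - (-19)*(-4.6) = -31.75
Denominator = 49.25
Re(z) = 149/49.25 = 3.0254
Im(z) = -31.75/49.25 = -0.6447

Re(z) = 3.0254, Im(z) = -0.6447


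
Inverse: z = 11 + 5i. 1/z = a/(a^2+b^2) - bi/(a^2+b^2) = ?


|z|^2 = 121+25 = 146
1/z = (11 - 5i)/146

1/z = 0.0753 - 0.0342i


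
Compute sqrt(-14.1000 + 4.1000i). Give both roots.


|z| = sqrt(198.81+16.81) = 14.6840
sqrt((|z|+a)/2) = sqrt((14.6840+(-14.1))/2) = sqrt(0.2920) = 0.5404
sqrt((|z|-a)/2) = sqrt((14.6840-(-14.1))/2) = sqrt(14.3920) = 3.7937

±(0.5404 + 3.7937i) i.e. 0.5404 + 3.7937i and -0.5404 - 3.7937i


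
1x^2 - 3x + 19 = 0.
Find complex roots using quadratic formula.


disc = (-3)^2 - 4*1*19 = 9 - 76 = -67
sqrt(|disc|) = sqrt(67) = 8.1854
Real part = 3/(2*1) = 1.5000
Imag part = 8.1854/(2*1) = 4.0927

1.5000 ± 4.0927i


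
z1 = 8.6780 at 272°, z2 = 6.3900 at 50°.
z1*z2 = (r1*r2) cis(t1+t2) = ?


r = 8.6780 * 6.3900 = 55.4524
theta = 272° + 50° = 322° = 322° (mod 360)

55.4524 cis(322°)


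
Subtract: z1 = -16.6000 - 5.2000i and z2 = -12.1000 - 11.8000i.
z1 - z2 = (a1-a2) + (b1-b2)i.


Real: -16.6 + 12.1 = -4.5
Imag: -5.2 + 11.8 = 6.6

-4.5000 + 6.6000i


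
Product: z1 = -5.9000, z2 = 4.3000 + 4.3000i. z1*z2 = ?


Real = -5.9*4.3 - 0*4.3 = -25.37 - 0 = -25.37
Imag = -5.9*4.3 + 4.3*0 = -25.37 + 0 = -25.37

-25.3700 - 25.3700i


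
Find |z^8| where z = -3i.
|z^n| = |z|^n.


|z| = sqrt(0+9) = sqrt(9) = 3
|z^8| = |z|^8 = 3^8 = 6561

|z^8| = 6561


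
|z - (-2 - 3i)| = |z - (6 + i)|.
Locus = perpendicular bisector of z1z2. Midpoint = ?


Equal distances means the locus is the perpendicular bisector of z1 and z2.
Midpoint = ((-2+6)/2, (-3+1)/2) = (2.0000, -1.0000)

Perpendicular bisector through (2.0000, -1.0000)


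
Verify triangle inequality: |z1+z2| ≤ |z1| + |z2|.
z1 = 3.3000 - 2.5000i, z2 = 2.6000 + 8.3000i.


|z1| = sqrt(3.3^2 + (-2.5)^2) = sqrt(17.14) = 4.1400
|z2| = sqrt(2.6^2 + 8.3^2) = sqrt(75.65) = 8.6977
z1+z2 = 5.9000 + 5.8000i
|z1+z2| = sqrt(68.45) = 8.2735
|z1|+|z2| = 4.1400 + 8.6977 = 12.8377

|z1+z2| = 8.2735 ≤ |z1|+|z2| = 12.8377 (verified)


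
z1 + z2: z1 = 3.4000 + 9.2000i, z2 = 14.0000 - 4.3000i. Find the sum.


Real: 3.4 + 14 = 17.4
Imag: 9.2 - 4.3 = 4.9

17.4000 + 4.9000i


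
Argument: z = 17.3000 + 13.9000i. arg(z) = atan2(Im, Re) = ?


Re = 17.3, Im = 13.9
arg = atan2(13.9, 17.3) = 38.7808 degrees

arg(z) = 38.7808 degrees


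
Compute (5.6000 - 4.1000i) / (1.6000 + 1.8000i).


Conjugate of z2 = 1.6000 - 1.8000i
Numerator: (5.6000 - 4.1000i)(1.6000 - 1.8000i) = 1.5800 - 16.6400i
Denominator: 1.6^2 + 1.8^2 = 5.8
Result = (1.5800 - 16.6400i)/5.8

0.2724 - 2.8690i


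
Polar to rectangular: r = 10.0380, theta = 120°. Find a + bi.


a = 10.0380*cos(120°) = 10.0380*(-0.5) = -5.0190
b = 10.0380*sin(120°) = 10.0380*0.86603 = 8.6932

-5.0190 + 8.6932i


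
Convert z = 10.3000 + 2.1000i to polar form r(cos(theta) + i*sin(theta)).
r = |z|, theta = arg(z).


r = sqrt(106.09+4.41) = sqrt(110.5) = 10.5119
theta = atan2(2.1, 10.3) = 11.5237 degrees

r = 10.5119, theta = 11.5237 degrees


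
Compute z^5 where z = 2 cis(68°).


r^5 = 2^5 = 32
n*theta = 5*68° = 340° = 340° (mod 360)
a = 32*cos(340°) = 30.0702
b = 32*sin(340°) = -10.9446

32 cis(340°) = 30.0702 - 10.9446i


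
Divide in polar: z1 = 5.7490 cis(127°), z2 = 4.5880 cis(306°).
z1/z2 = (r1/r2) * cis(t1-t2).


r = 5.7490 / 4.5880 = 1.2531
theta = 127° - 306° = -179° = 181° (mod 360)

1.2531 cis(181°)


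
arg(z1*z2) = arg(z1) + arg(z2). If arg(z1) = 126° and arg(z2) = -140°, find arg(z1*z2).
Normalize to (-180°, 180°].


arg(z1*z2) = 126° - 140° = -14°
Normalized to (-180°, 180°]: -14°

-14°


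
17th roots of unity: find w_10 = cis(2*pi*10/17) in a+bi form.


Angle = 360*10/17 = 211.7647°
a = cos(211.7647°) = -0.8502
b = sin(211.7647°) = -0.5264

-0.8502 - 0.5264i


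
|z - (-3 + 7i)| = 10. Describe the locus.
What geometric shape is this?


|z - z0| = r is a circle with center z0 and radius r.
Center = (-3, 7), radius = 10

Circle with center (-3, 7) and radius 10


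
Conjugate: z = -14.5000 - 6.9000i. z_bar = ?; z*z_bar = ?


z_bar = -14.5000 + 6.9000i
z*z_bar = (-14.5)^2 + (-6.9)^2 = 210.25 + 47.61 = 257.86

z_bar = -14.5000 + 6.9000i, z*z_bar = 257.86


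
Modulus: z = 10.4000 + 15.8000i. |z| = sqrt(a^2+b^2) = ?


|z| = sqrt(10.4^2 + 15.8^2) = sqrt(108.16 + 249.64) = sqrt(357.8) = 18.9156

|z| = 18.9156


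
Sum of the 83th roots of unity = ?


The sum of all 83th roots of unity is 0.
Geometric series: (1 - w^83)/(1 - w) = (1-1)/(1-w) = 0 since w^83 = 1, w ≠ 1.
Alternatively: coefficient of z^82 in z^83 - 1 is 0.

0


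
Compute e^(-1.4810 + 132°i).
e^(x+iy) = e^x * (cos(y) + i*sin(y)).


e^-1.4810 = 0.2274
cos(132°) = -0.6691
sin(132°) = 0.7431
Real = 0.2274*(-0.6691) = -0.1522
Imag = 0.2274*0.7431 = 0.1690

-0.1522 + 0.1690i


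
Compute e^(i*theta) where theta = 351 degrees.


cos(351°) = 0.9877
sin(351°) = -0.1564

e^(i*351°) = 0.9877 - 0.1564i


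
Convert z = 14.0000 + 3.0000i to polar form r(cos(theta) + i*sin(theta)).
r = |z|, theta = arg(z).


r = sqrt(196+9) = sqrt(205) = 14.3178
theta = atan2(3, 14) = 12.0948 degrees

r = 14.3178, theta = 12.0948 degrees


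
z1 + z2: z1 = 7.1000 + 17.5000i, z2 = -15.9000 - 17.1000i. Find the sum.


Real: 7.1 - 15.9 = -8.8
Imag: 17.5 - 17.1 = 0.4

-8.8000 + 0.4000i


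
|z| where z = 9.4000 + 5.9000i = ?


|z| = sqrt(9.4^2 + 5.9^2) = sqrt(88.36 + 34.81) = sqrt(123.17) = 11.0982

|z| = 11.0982


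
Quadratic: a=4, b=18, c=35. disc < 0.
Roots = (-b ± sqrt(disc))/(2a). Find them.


disc = 18^2 - 4*4*35 = 324 - 560 = -236
sqrt(|disc|) = sqrt(236) = 15.3623
Real part = -18/(2*4) = -2.2500
Imag part = 15.3623/(2*4) = 1.9203

-2.2500 ± 1.9203i


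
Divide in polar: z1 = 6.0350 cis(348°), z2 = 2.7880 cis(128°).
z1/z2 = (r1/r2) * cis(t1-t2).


r = 6.0350 / 2.7880 = 2.1646
theta = 348° - 128° = 220° = 220° (mod 360)

2.1646 cis(220°)


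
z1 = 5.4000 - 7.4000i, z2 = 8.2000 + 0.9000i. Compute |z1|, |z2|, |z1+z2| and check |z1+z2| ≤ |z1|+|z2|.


|z1| = sqrt(5.4^2 + (-7.4)^2) = sqrt(83.92) = 9.1608
|z2| = sqrt(8.2^2 + 0.9^2) = sqrt(68.05) = 8.2492
z1+z2 = 13.6000 - 6.5000i
|z1+z2| = sqrt(227.21) = 15.0735
|z1|+|z2| = 9.1608 + 8.2492 = 17.4100

|z1+z2| = 15.0735 ≤ |z1|+|z2| = 17.4100 (verified)


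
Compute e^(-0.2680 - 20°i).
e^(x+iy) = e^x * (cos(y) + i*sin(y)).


e^-0.2680 = 0.7649
cos(-20°) = 0.9397
sin(-20°) = -0.342
Real = 0.7649*0.9397 = 0.7188
Imag = 0.7649*(-0.342) = -0.2616

0.7188 - 0.2616i


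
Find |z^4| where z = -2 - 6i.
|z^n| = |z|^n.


|z| = sqrt(4+36) = sqrt(40) = 6.3246
|z^4| = |z|^4 = (sqrt(40))^4 = 40^2 = 1600

|z^4| = 1600


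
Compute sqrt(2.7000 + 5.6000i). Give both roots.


|z| = sqrt(7.29+31.36) = 6.2169
sqrt((|z|+a)/2) = sqrt((6.2169+2.7)/2) = sqrt(4.4585) = 2.1115
sqrt((|z|-a)/2) = sqrt((6.2169-2.7)/2) = sqrt(1.7585) = 1.3261

±(2.1115 + 1.3261i) i.e. 2.1115 + 1.3261i and -2.1115 - 1.3261i


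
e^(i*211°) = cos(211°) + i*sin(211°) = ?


cos(211°) = -0.8572
sin(211°) = -0.5150

e^(i*211°) = -0.8572 - 0.5150i


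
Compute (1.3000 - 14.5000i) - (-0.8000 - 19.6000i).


Real: 1.3 + 0.8 = 2.1
Imag: -14.5 + 19.6 = 5.1

2.1000 + 5.1000i


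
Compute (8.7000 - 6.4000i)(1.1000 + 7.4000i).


Real = 8.7*1.1 - (-6.4)*7.4 = 9.57 - (-47.36) = 56.93
Imag = 8.7*7.4 + 1.1*(-6.4) = 64.38 - (7.04) = 57.34

56.9300 + 57.3400i


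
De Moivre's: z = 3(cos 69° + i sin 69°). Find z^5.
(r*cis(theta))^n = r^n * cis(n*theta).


r^5 = 3^5 = 243
n*theta = 5*69° = 345° = 345° (mod 360)
a = 243*cos(345°) = 234.7200
b = 243*sin(345°) = -62.8930

243 cis(345°) = 234.7200 - 62.8930i


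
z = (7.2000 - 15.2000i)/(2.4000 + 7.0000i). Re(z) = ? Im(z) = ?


Multiply by conjugate: (7.2000 - 15.2000i)(2.4000 - 7.0000i) / (2.4^2 + 7^2)
Numerator real = 7.2*2.4 - (15.2)*7 = -89.12
Numerator imag = -15.2*2.4 - 7.2*7 = -86.88
Denominator = 54.76
Re(z) = -89.12/54.76 = -1.6275
Im(z) = -86.88/54.76 = -1.5866

Re(z) = -1.6275, Im(z) = -1.5866


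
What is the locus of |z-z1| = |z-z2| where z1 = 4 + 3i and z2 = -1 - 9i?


Equal distances means the locus is the perpendicular bisector of z1 and z2.
Midpoint = ((4+(-1))/2, (3+(-9))/2) = (1.5000, -3.0000)

Perpendicular bisector through (1.5000, -3.0000)


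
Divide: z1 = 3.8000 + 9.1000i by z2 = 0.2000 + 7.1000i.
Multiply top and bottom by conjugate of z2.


Conjugate of z2 = 0.2000 - 7.1000i
Numerator: (3.8000 + 9.1000i)(0.2000 - 7.1000i) = 65.3700 - 25.1600i
Denominator: 0.2^2 + 7.1^2 = 50.45
Result = (65.3700 - 25.1600i)/50.45

1.2957 - 0.4987i


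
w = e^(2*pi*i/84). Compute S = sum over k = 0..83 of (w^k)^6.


The roots are w_k = w^k with w = e^(2*pi*i/84), and (w^k)^6 = (w^6)^k.
So S = 1 + u + u^2 + ... + u^(83) with u = w^6.
6 = 0*84 + 6, so 6 is not a multiple of 84: u = w^6 ≠ 1 (w is a primitive 84th root), while u^84 = (w^84)^6 = 1.
Geometric series: S = (1 - u^84)/(1 - u) = (1 - 1)/(1 - u) = 0

S = 0


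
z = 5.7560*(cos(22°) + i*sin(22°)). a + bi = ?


a = 5.7560*cos(22°) = 5.7560*0.927184 = 5.3369
b = 5.7560*sin(22°) = 5.7560*0.3746 = 2.1562

5.3369 + 2.1562i


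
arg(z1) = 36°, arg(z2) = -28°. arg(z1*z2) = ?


arg(z1*z2) = 36° - 28° = 8°
Normalized to (-180°, 180°]: 8°

8°


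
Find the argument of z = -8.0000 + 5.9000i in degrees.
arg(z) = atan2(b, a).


Re = -8, Im = 5.9
arg = atan2(5.9, -8) = 143.5912 degrees

arg(z) = 143.5912 degrees


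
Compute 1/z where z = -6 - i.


|z|^2 = 36+1 = 37
1/z = (-6 + 1i)/37

1/z = -0.1622 + 0.0270i


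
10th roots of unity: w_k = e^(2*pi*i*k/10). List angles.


The 10th roots of unity are cis(360k/10°) for k=0..9
Angle step = 360/10 = 36°
Primitive root: cis(36°)
Primitive root = 0.8090 + 0.5878i

10 roots at angles: 0°, 36°, 72°, 108°, 144°, 180°, 216°, 252°, 288°, 324°


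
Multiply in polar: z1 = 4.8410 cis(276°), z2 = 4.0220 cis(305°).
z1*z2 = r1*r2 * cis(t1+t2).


r = 4.8410 * 4.0220 = 19.4705
theta = 276° + 305° = 581° = 221° (mod 360)

19.4705 cis(221°)


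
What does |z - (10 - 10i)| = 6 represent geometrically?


|z - z0| = r is a circle with center z0 and radius r.
Center = (10, -10), radius = 6

Circle with center (10, -10) and radius 6


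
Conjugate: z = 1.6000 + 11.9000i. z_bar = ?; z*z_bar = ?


z_bar = 1.6000 - 11.9000i
z*z_bar = 1.6^2 + 11.9^2 = 2.56 + 141.61 = 144.17

z_bar = 1.6000 - 11.9000i, z*z_bar = 144.17


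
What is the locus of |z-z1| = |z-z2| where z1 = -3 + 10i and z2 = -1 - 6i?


Equal distances means the locus is the perpendicular bisector of z1 and z2.
Midpoint = ((-3+(-1))/2, (10+(-6))/2) = (-2.0000, 2.0000)

Perpendicular bisector through (-2.0000, 2.0000)


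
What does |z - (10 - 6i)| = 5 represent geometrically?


|z - z0| = r is a circle with center z0 and radius r.
Center = (10, -6), radius = 5

Circle with center (10, -6) and radius 5


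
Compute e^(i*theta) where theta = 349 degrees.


cos(349°) = 0.9816
sin(349°) = -0.1908

e^(i*349°) = 0.9816 - 0.1908i


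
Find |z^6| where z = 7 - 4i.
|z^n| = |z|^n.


|z| = sqrt(49+16) = sqrt(65) = 8.0623
|z^6| = |z|^6 = (sqrt(65))^6 = 65^3 = 274625

|z^6| = 274625


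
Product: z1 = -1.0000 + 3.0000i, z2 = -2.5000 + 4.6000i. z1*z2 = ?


Real = -1*(-2.5) - 3*4.6 = 2.5 - 13.8 = -11.3
Imag = -1*4.6 - (2.5)*3 = -4.6 - (7.5) = -12.1

-11.3000 - 12.1000i


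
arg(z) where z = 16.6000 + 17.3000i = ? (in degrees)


Re = 16.6, Im = 17.3
arg = atan2(17.3, 16.6) = 46.1829 degrees

arg(z) = 46.1829 degrees


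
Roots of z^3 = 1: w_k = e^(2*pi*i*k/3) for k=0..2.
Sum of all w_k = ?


The sum of all 3th roots of unity is 0.
Geometric series: (1 - w^3)/(1 - w) = (1-1)/(1-w) = 0 since w^3 = 1, w ≠ 1.
Alternatively: coefficient of z^2 in z^3 - 1 is 0.

0


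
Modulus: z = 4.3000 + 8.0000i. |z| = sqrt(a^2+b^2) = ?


|z| = sqrt(4.3^2 + 8^2) = sqrt(18.49 + 64) = sqrt(82.49) = 9.0824

|z| = 9.0824


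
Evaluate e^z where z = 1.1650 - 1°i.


e^1.1650 = 3.2059
cos(-1°) = 0.99985
sin(-1°) = -0.0174524
Real = 3.2059*0.99985 = 3.2054
Imag = 3.2059*(-0.0174524) = -0.0560

3.2054 - 0.0560i


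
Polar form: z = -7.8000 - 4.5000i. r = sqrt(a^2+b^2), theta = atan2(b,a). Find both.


r = sqrt(60.84+20.25) = sqrt(81.09) = 9.0050
theta = atan2(-4.5, -7.8) = -150.0184 degrees

r = 9.0050, theta = -150.0184 degrees


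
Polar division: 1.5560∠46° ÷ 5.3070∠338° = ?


r = 1.5560 / 5.3070 = 0.2932
theta = 46° - 338° = -292° = 68° (mod 360)

0.2932 cis(68°)


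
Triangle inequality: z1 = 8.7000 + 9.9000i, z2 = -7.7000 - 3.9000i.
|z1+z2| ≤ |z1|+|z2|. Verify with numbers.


|z1| = sqrt(8.7^2 + 9.9^2) = sqrt(173.7) = 13.1795
|z2| = sqrt((-7.7)^2 + (-3.9)^2) = sqrt(74.5) = 8.6313
z1+z2 = 1.0000 + 6.0000i
|z1+z2| = sqrt(37) = 6.0828
|z1|+|z2| = 13.1795 + 8.6313 = 21.8108

|z1+z2| = 6.0828 ≤ |z1|+|z2| = 21.8108 (verified)


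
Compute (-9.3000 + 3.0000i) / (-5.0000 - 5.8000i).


Conjugate of z2 = -5.0000 + 5.8000i
Numerator: (-9.3000 + 3.0000i)(-5.0000 + 5.8000i) = 29.1000 - 68.9400i
Denominator: (-5)^2 + (-5.8)^2 = 58.64
Result = (29.1000 - 68.9400i)/58.64

0.4962 - 1.1756i


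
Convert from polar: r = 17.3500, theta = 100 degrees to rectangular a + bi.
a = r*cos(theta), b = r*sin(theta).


a = 17.3500*cos(100°) = 17.3500*(-0.17365) = -3.0128
b = 17.3500*sin(100°) = 17.3500*0.984808 = 17.0864

-3.0128 + 17.0864i


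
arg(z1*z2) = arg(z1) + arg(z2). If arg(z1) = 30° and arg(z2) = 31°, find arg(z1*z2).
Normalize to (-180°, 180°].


arg(z1*z2) = 30° + 31° = 61°
Normalized to (-180°, 180°]: 61°

61°


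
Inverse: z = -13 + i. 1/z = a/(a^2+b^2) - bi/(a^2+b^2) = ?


|z|^2 = 169+1 = 170
1/z = (-13 - 1i)/170

1/z = -0.0765 - 0.0059i


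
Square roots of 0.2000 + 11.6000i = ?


|z| = sqrt(0.04+134.56) = 11.6017
sqrt((|z|+a)/2) = sqrt((11.6017+0.2)/2) = sqrt(5.9009) = 2.4292
sqrt((|z|-a)/2) = sqrt((11.6017-0.2)/2) = sqrt(5.7009) = 2.3876

±(2.4292 + 2.3876i) i.e. 2.4292 + 2.3876i and -2.4292 - 2.3876i


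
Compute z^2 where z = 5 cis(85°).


r^2 = 5^2 = 25
n*theta = 2*85° = 170° = 170° (mod 360)
a = 25*cos(170°) = -24.6202
b = 25*sin(170°) = 4.3412

25 cis(170°) = -24.6202 + 4.3412i


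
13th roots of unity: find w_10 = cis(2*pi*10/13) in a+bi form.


Angle = 360*10/13 = 276.9231°
a = cos(276.9231°) = 0.1205
b = sin(276.9231°) = -0.9927

0.1205 - 0.9927i


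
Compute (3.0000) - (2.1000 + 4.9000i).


Real: 3 - 2.1 = 0.9
Imag: 0 - 4.9 = -4.9

0.9000 - 4.9000i


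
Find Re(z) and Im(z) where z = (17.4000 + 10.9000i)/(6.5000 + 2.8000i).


Multiply by conjugate: (17.4000 + 10.9000i)(6.5000 - 2.8000i) / (6.5^2 + 2.8^2)
Numerator real = 17.4*6.5 + 10.9*2.8 = 143.62
Numerator imag = 10.9*6.5 - 17.4*2.8 = 22.13
Denominator = 50.09
Re(z) = 143.62/50.09 = 2.8672
Im(z) = 22.13/50.09 = 0.4418

Re(z) = 2.8672, Im(z) = 0.4418


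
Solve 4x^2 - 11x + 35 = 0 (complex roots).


disc = (-11)^2 - 4*4*35 = 121 - 560 = -439
sqrt(|disc|) = sqrt(439) = 20.9523
Real part = 11/(2*4) = 1.3750
Imag part = 20.9523/(2*4) = 2.6190

1.3750 ± 2.6190i


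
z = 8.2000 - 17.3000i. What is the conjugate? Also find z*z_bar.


z_bar = 8.2000 + 17.3000i
z*z_bar = 8.2^2 + (-17.3)^2 = 67.24 + 299.29 = 366.53

z_bar = 8.2000 + 17.3000i, z*z_bar = 366.53


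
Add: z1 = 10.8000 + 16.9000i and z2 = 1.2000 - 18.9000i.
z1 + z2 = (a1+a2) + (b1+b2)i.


Real: 10.8 + 1.2 = 12
Imag: 16.9 - 18.9 = -2

12.0000 - 2.0000i


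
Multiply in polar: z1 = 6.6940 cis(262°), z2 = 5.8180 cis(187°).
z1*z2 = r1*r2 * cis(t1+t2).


r = 6.6940 * 5.8180 = 38.9457
theta = 262° + 187° = 449° = 89° (mod 360)

38.9457 cis(89°)


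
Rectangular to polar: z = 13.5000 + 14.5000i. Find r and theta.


r = sqrt(182.25+210.25) = sqrt(392.5) = 19.8116
theta = atan2(14.5, 13.5) = 47.0454 degrees

r = 19.8116, theta = 47.0454 degrees


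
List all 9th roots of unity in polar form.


The 9th roots of unity are cis(360k/9°) for k=0..8
Angle step = 360/9 = 40°
Primitive root: cis(40°)
Primitive root = 0.7660 + 0.6428i

9 roots at angles: 0°, 40°, 80°, 120°, 160°, 200°, 240°, 280°, 320°


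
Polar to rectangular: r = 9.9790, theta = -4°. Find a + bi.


a = 9.9790*cos(-4°) = 9.9790*0.99756 = 9.9547
b = 9.9790*sin(-4°) = 9.9790*(-0.06976) = -0.6961

9.9547 - 0.6961i


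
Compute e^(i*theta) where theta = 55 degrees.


cos(55°) = 0.5736
sin(55°) = 0.8192

e^(i*55°) = 0.5736 + 0.8192i


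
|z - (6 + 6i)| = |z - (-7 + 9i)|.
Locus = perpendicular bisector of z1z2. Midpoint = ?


Equal distances means the locus is the perpendicular bisector of z1 and z2.
Midpoint = ((6+(-7))/2, (6+9)/2) = (-0.5000, 7.5000)

Perpendicular bisector through (-0.5000, 7.5000)


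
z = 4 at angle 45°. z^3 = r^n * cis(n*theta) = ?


r^3 = 4^3 = 64
n*theta = 3*45° = 135° = 135° (mod 360)
a = 64*cos(135°) = -45.2548
b = 64*sin(135°) = 45.2548

64 cis(135°) = -45.2548 + 45.2548i


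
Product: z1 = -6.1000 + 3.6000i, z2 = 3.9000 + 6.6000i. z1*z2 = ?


Real = -6.1*3.9 - 3.6*6.6 = -23.79 - 23.76 = -47.55
Imag = -6.1*6.6 + 3.9*3.6 = -40.26 + 14.04 = -26.22

-47.5500 - 26.2200i


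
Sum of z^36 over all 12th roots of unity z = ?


The roots are w_k = w^k with w = e^(2*pi*i/12), and (w^k)^36 = (w^36)^k.
So S = 1 + u + u^2 + ... + u^(11) with u = w^36.
36 = 3*12 + 0, so 36 is a multiple of 12 and u = (w^12)^3 = 1.
Every one of the 12 terms equals 1: S = 12

S = 12


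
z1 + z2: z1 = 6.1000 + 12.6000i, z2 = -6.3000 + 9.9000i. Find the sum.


Real: 6.1 - 6.3 = -0.2
Imag: 12.6 + 9.9 = 22.5

-0.2000 + 22.5000i


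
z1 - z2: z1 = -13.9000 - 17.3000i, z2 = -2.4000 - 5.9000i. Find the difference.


Real: -13.9 + 2.4 = -11.5
Imag: -17.3 + 5.9 = -11.4

-11.5000 - 11.4000i


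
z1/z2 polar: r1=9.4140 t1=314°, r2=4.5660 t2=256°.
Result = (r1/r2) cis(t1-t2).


r = 9.4140 / 4.5660 = 2.0618
theta = 314° - 256° = 58° = 58° (mod 360)

2.0618 cis(58°)


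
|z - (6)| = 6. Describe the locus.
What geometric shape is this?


|z - z0| = r is a circle with center z0 and radius r.
Center = (6, 0), radius = 6

Circle with center (6, 0) and radius 6


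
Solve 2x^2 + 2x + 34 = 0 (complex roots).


disc = 2^2 - 4*2*34 = 4 - 272 = -268
sqrt(|disc|) = sqrt(268) = 16.3707
Real part = -2/(2*2) = -0.5000
Imag part = 16.3707/(2*2) = 4.0927

-0.5000 ± 4.0927i


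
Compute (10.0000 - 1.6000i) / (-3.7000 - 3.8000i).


Conjugate of z2 = -3.7000 + 3.8000i
Numerator: (10.0000 - 1.6000i)(-3.7000 + 3.8000i) = -30.9200 + 43.9200i
Denominator: (-3.7)^2 + (-3.8)^2 = 28.13
Result = (-30.9200 + 43.9200i)/28.13

-1.0992 + 1.5613i


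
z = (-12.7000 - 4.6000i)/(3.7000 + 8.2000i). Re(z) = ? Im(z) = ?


Multiply by conjugate: (-12.7000 - 4.6000i)(3.7000 - 8.2000i) / (3.7^2 + 8.2^2)
Numerator real = -12.7*3.7 - (4.6)*8.2 = -84.71
Numerator imag = -4.6*3.7 - (-12.7)*8.2 = 87.12
Denominator = 80.93
Re(z) = -84.71/80.93 = -1.0467
Im(z) = 87.12/80.93 = 1.0765

Re(z) = -1.0467, Im(z) = 1.0765


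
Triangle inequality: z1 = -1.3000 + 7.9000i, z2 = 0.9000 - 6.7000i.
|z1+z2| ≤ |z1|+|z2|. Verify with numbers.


|z1| = sqrt((-1.3)^2 + 7.9^2) = sqrt(64.1) = 8.0062
|z2| = sqrt(0.9^2 + (-6.7)^2) = sqrt(45.7) = 6.7602
z1+z2 = -0.4000 + 1.2000i
|z1+z2| = sqrt(1.6) = 1.2649
|z1|+|z2| = 8.0062 + 6.7602 = 14.7664

|z1+z2| = 1.2649 ≤ |z1|+|z2| = 14.7664 (verified)


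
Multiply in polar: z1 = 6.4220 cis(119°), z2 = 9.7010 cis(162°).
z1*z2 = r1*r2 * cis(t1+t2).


r = 6.4220 * 9.7010 = 62.2998
theta = 119° + 162° = 281° = 281° (mod 360)

62.2998 cis(281°)


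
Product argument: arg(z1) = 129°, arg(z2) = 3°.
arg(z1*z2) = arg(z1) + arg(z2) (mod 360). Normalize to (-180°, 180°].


arg(z1*z2) = 129° + 3° = 132°
Normalized to (-180°, 180°]: 132°

132°


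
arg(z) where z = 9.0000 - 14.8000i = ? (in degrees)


Re = 9, Im = -14.8
arg = atan2(-14.8, 9) = -58.6959 degrees

arg(z) = -58.6959 degrees


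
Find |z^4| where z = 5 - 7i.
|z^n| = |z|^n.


|z| = sqrt(25+49) = sqrt(74) = 8.6023
|z^4| = |z|^4 = (sqrt(74))^4 = 74^2 = 5476

|z^4| = 5476


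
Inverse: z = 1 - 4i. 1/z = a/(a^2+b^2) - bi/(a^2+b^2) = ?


|z|^2 = 1+16 = 17
1/z = (1 + 4i)/17

1/z = 0.0588 + 0.2353i


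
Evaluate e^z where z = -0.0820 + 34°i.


e^-0.0820 = 0.9213
cos(34°) = 0.829
sin(34°) = 0.5592
Real = 0.9213*0.829 = 0.7638
Imag = 0.9213*0.5592 = 0.5152

0.7638 + 0.5152i


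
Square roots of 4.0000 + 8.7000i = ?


|z| = sqrt(16+75.69) = 9.5755
sqrt((|z|+a)/2) = sqrt((9.5755+4)/2) = sqrt(6.7877) = 2.6053
sqrt((|z|-a)/2) = sqrt((9.5755-4)/2) = sqrt(2.7877) = 1.6697

±(2.6053 + 1.6697i) i.e. 2.6053 + 1.6697i and -2.6053 - 1.6697i


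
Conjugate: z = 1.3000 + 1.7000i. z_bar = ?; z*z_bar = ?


z_bar = 1.3000 - 1.7000i
z*z_bar = 1.3^2 + 1.7^2 = 1.69 + 2.89 = 4.58

z_bar = 1.3000 - 1.7000i, z*z_bar = 4.58


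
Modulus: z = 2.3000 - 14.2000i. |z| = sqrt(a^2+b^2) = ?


|z| = sqrt(2.3^2 + (-14.2)^2) = sqrt(5.29 + 201.64) = sqrt(206.93) = 14.3851

|z| = 14.3851


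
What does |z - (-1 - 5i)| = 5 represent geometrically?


|z - z0| = r is a circle with center z0 and radius r.
Center = (-1, -5), radius = 5

Circle with center (-1, -5) and radius 5


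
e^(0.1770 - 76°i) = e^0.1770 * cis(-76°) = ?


e^0.1770 = 1.1936
cos(-76°) = 0.24192
sin(-76°) = -0.9703
Real = 1.1936*0.24192 = 0.2888
Imag = 1.1936*(-0.9703) = -1.1582

0.2888 - 1.1582i


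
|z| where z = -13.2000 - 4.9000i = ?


|z| = sqrt((-13.2)^2 + (-4.9)^2) = sqrt(174.24 + 24.01) = sqrt(198.25) = 14.0801

|z| = 14.0801


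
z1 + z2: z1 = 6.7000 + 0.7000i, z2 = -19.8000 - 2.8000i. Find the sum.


Real: 6.7 - 19.8 = -13.1
Imag: 0.7 - 2.8 = -2.1

-13.1000 - 2.1000i


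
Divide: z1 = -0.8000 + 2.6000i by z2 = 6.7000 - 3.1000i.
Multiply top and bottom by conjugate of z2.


Conjugate of z2 = 6.7000 + 3.1000i
Numerator: (-0.8000 + 2.6000i)(6.7000 + 3.1000i) = -13.4200 + 14.9400i
Denominator: 6.7^2 + (-3.1)^2 = 54.5
Result = (-13.4200 + 14.9400i)/54.5

-0.2462 + 0.2741i


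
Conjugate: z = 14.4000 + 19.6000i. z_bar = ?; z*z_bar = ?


z_bar = 14.4000 - 19.6000i
z*z_bar = 14.4^2 + 19.6^2 = 207.36 + 384.16 = 591.52

z_bar = 14.4000 - 19.6000i, z*z_bar = 591.52


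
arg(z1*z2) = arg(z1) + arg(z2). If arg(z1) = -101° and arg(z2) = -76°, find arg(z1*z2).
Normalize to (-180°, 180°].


arg(z1*z2) = -101° - 76° = -177°
Normalized to (-180°, 180°]: -177°

-177°


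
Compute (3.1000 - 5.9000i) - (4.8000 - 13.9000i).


Real: 3.1 - 4.8 = -1.7
Imag: -5.9 + 13.9 = 8

-1.7000 + 8.0000i


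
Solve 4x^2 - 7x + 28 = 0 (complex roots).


disc = (-7)^2 - 4*4*28 = 49 - 448 = -399
sqrt(|disc|) = sqrt(399) = 19.9750
Real part = 7/(2*4) = 0.8750
Imag part = 19.9750/(2*4) = 2.4969

0.8750 ± 2.4969i


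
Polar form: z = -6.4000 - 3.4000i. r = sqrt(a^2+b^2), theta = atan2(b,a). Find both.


r = sqrt(40.96+11.56) = sqrt(52.52) = 7.2471
theta = atan2(-3.4, -6.4) = -152.0205 degrees

r = 7.2471, theta = -152.0205 degrees


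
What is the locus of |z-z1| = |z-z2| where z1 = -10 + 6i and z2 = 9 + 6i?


Equal distances means the locus is the perpendicular bisector of z1 and z2.
Midpoint = ((-10+9)/2, (6+6)/2) = (-0.5000, 6.0000)

Perpendicular bisector through (-0.5000, 6.0000)


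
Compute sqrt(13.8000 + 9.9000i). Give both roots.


|z| = sqrt(190.44+98.01) = 16.9838
sqrt((|z|+a)/2) = sqrt((16.9838+13.8)/2) = sqrt(15.3919) = 3.9233
sqrt((|z|-a)/2) = sqrt((16.9838-13.8)/2) = sqrt(1.5919) = 1.2617

±(3.9233 + 1.2617i) i.e. 3.9233 + 1.2617i and -3.9233 - 1.2617i


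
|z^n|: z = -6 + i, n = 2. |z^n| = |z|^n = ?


|z| = sqrt(36+1) = sqrt(37) = 6.0828
|z^2| = |z|^2 = (sqrt(37))^2 = 37

|z^2| = 37


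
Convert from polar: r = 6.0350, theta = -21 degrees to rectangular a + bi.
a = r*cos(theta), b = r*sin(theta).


a = 6.0350*cos(-21°) = 6.0350*0.93358 = 5.6342
b = 6.0350*sin(-21°) = 6.0350*(-0.35837) = -2.1628

5.6342 - 2.1628i


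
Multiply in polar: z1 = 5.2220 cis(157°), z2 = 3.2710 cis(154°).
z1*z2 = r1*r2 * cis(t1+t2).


r = 5.2220 * 3.2710 = 17.0812
theta = 157° + 154° = 311° = 311° (mod 360)

17.0812 cis(311°)


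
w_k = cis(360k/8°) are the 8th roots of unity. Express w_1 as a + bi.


Angle = 360*1/8 = 45°
a = cos(45°) = 0.7071
b = sin(45°) = 0.7071

0.7071 + 0.7071i


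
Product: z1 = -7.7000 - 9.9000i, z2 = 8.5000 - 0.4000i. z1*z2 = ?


Real = -7.7*8.5 - (-9.9)*(-0.4) = -65.45 - 3.96 = -69.41
Imag = -7.7*(-0.4) + 8.5*(-9.9) = 3.08 - (84.15) = -81.07

-69.4100 - 81.0700i


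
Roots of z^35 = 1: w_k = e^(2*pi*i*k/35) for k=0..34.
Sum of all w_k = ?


The sum of all 35th roots of unity is 0.
Geometric series: (1 - w^35)/(1 - w) = (1-1)/(1-w) = 0 since w^35 = 1, w ≠ 1.
Alternatively: coefficient of z^34 in z^35 - 1 is 0.

0


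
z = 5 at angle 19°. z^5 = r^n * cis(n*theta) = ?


r^5 = 5^5 = 3125
n*theta = 5*19° = 95° = 95° (mod 360)
a = 3125*cos(95°) = -272.3617
b = 3125*sin(95°) = 3113.1084

3125 cis(95°) = -272.3617 + 3113.1084i


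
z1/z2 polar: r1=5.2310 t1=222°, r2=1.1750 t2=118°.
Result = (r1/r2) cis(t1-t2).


r = 5.2310 / 1.1750 = 4.4519
theta = 222° - 118° = 104° = 104° (mod 360)

4.4519 cis(104°)


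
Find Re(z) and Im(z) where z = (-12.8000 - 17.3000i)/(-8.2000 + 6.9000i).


Multiply by conjugate: (-12.8000 - 17.3000i)(-8.2000 - 6.9000i) / ((-8.2)^2 + 6.9^2)
Numerator real = -12.8*(-8.2) - (17.3)*6.9 = -14.41
Numerator imag = -17.3*(-8.2) - (-12.8)*6.9 = 230.18
Denominator = 114.85
Re(z) = -14.41/114.85 = -0.1255
Im(z) = 230.18/114.85 = 2.0042

Re(z) = -0.1255, Im(z) = 2.0042


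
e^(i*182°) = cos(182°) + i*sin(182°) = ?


cos(182°) = -0.9994
sin(182°) = -0.0349

e^(i*182°) = -0.9994 - 0.0349i


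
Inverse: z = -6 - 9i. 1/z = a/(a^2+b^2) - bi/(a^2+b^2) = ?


|z|^2 = 36+81 = 117
1/z = (-6 + 9i)/117

1/z = -0.0513 + 0.0769i


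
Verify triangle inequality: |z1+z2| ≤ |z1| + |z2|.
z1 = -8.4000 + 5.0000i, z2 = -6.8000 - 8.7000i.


|z1| = sqrt((-8.4)^2 + 5^2) = sqrt(95.56) = 9.7755
|z2| = sqrt((-6.8)^2 + (-8.7)^2) = sqrt(121.93) = 11.0422
z1+z2 = -15.2000 - 3.7000i
|z1+z2| = sqrt(244.73) = 15.6438
|z1|+|z2| = 9.7755 + 11.0422 = 20.8177

|z1+z2| = 15.6438 ≤ |z1|+|z2| = 20.8177 (verified)


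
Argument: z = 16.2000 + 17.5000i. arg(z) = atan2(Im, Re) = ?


Re = 16.2, Im = 17.5
arg = atan2(17.5, 16.2) = 47.2091 degrees

arg(z) = 47.2091 degrees


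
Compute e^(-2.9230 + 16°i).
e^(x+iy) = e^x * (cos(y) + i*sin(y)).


e^-2.9230 = 0.0538
cos(16°) = 0.9613
sin(16°) = 0.2756
Real = 0.0538*0.9613 = 0.0517
Imag = 0.0538*0.2756 = 0.0148

0.0517 + 0.0148i


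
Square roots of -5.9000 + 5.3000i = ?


|z| = sqrt(34.81+28.09) = 7.9310
sqrt((|z|+a)/2) = sqrt((7.9310+(-5.9))/2) = sqrt(1.0155) = 1.0077
sqrt((|z|-a)/2) = sqrt((7.9310-(-5.9))/2) = sqrt(6.9155) = 2.6297

±(1.0077 + 2.6297i) i.e. 1.0077 + 2.6297i and -1.0077 - 2.6297i


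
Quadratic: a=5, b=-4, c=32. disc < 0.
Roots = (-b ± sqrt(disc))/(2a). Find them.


disc = (-4)^2 - 4*5*32 = 16 - 640 = -624
sqrt(|disc|) = sqrt(624) = 24.9800
Real part = 4/(2*5) = 0.4000
Imag part = 24.9800/(2*5) = 2.4980

0.4000 ± 2.4980i


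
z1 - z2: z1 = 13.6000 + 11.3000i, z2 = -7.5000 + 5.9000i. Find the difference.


Real: 13.6 + 7.5 = 21.1
Imag: 11.3 - 5.9 = 5.4

21.1000 + 5.4000i


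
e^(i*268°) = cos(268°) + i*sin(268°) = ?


cos(268°) = -0.0349
sin(268°) = -0.9994

e^(i*268°) = -0.0349 - 0.9994i


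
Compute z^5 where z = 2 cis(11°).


r^5 = 2^5 = 32
n*theta = 5*11° = 55° = 55° (mod 360)
a = 32*cos(55°) = 18.3544
b = 32*sin(55°) = 26.2129

32 cis(55°) = 18.3544 + 26.2129i


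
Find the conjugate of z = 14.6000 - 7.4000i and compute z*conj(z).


z_bar = 14.6000 + 7.4000i
z*z_bar = 14.6^2 + (-7.4)^2 = 213.16 + 54.76 = 267.92

z_bar = 14.6000 + 7.4000i, z*z_bar = 267.92


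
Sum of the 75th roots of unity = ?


The sum of all 75th roots of unity is 0.
Geometric series: (1 - w^75)/(1 - w) = (1-1)/(1-w) = 0 since w^75 = 1, w ≠ 1.
Alternatively: coefficient of z^74 in z^75 - 1 is 0.

0


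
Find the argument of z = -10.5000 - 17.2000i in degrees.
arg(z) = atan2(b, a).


Re = -10.5, Im = -17.2
arg = atan2(-17.2, -10.5) = -121.4026 degrees

arg(z) = -121.4026 degrees


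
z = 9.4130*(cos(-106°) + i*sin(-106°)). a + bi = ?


a = 9.4130*cos(-106°) = 9.4130*(-0.27564) = -2.5946
b = 9.4130*sin(-106°) = 9.4130*(-0.961262) = -9.0484

-2.5946 - 9.0484i


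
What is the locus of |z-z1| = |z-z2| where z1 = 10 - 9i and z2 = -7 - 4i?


Equal distances means the locus is the perpendicular bisector of z1 and z2.
Midpoint = ((10+(-7))/2, (-9+(-4))/2) = (1.5000, -6.5000)

Perpendicular bisector through (1.5000, -6.5000)


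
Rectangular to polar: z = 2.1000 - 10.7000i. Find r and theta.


r = sqrt(4.41+114.49) = sqrt(118.9) = 10.9041
theta = atan2(-10.7, 2.1) = -78.8962 degrees

r = 10.9041, theta = -78.8962 degrees


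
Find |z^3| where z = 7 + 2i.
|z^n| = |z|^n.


|z| = sqrt(49+4) = sqrt(53) = 7.2801
|z^3| = |z|^3 = (sqrt(53))^3 = 53*sqrt(53)

|z^3| = 53*sqrt(53) ≈ 385.8458


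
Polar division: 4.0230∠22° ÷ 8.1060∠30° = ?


r = 4.0230 / 8.1060 = 0.4963
theta = 22° - 30° = -8° = 352° (mod 360)

0.4963 cis(352°)


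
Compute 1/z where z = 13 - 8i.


|z|^2 = 169+64 = 233
1/z = (13 + 8i)/233

1/z = 0.0558 + 0.0343i


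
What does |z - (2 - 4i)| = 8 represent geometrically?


|z - z0| = r is a circle with center z0 and radius r.
Center = (2, -4), radius = 8

Circle with center (2, -4) and radius 8


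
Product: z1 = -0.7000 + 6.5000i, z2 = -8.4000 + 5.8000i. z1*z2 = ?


Real = -0.7*(-8.4) - 6.5*5.8 = 5.88 - 37.7 = -31.82
Imag = -0.7*5.8 - (8.4)*6.5 = -4.06 - (54.6) = -58.66

-31.8200 - 58.6600i


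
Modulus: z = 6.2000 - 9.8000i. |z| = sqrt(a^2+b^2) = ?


|z| = sqrt(6.2^2 + (-9.8)^2) = sqrt(38.44 + 96.04) = sqrt(134.48) = 11.5966

|z| = 11.5966


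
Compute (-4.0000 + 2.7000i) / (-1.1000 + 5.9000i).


Conjugate of z2 = -1.1000 - 5.9000i
Numerator: (-4.0000 + 2.7000i)(-1.1000 - 5.9000i) = 20.3300 + 20.6300i
Denominator: (-1.1)^2 + 5.9^2 = 36.02
Result = (20.3300 + 20.6300i)/36.02

0.5644 + 0.5727i


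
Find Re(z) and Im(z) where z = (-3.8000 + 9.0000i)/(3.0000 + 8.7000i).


Multiply by conjugate: (-3.8000 + 9.0000i)(3.0000 - 8.7000i) / (3^2 + 8.7^2)
Numerator real = -3.8*3 + 9*8.7 = 66.9
Numerator imag = 9*3 - (-3.8)*8.7 = 60.06
Denominator = 84.69
Re(z) = 66.9/84.69 = 0.7899
Im(z) = 60.06/84.69 = 0.7092

Re(z) = 0.7899, Im(z) = 0.7092


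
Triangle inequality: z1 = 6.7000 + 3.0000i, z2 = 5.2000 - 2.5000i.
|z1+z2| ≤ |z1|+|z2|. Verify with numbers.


|z1| = sqrt(6.7^2 + 3^2) = sqrt(53.89) = 7.3410
|z2| = sqrt(5.2^2 + (-2.5)^2) = sqrt(33.29) = 5.7697
z1+z2 = 11.9000 + 0.5000i
|z1+z2| = sqrt(141.86) = 11.9105
|z1|+|z2| = 7.3410 + 5.7697 = 13.1107

|z1+z2| = 11.9105 ≤ |z1|+|z2| = 13.1107 (verified)


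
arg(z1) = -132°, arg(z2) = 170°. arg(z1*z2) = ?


arg(z1*z2) = -132° + 170° = 38°
Normalized to (-180°, 180°]: 38°

38°


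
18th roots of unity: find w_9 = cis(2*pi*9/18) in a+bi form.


Angle = 360*9/18 = 180°
a = cos(180°) = -1.0000
b = sin(180°) = 0

-1.0000 + 0i


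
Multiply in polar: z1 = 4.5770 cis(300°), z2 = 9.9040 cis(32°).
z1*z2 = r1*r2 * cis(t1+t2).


r = 4.5770 * 9.9040 = 45.3306
theta = 300° + 32° = 332° = 332° (mod 360)

45.3306 cis(332°)


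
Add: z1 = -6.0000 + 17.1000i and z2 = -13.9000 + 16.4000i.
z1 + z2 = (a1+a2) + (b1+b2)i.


Real: -6 - 13.9 = -19.9
Imag: 17.1 + 16.4 = 33.5

-19.9000 + 33.5000i


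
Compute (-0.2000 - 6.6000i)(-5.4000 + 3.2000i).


Real = -0.2*(-5.4) - (-6.6)*3.2 = 1.08 - (-21.12) = 22.2
Imag = -0.2*3.2 - (5.4)*(-6.6) = -0.64 + 35.64 = 35

22.2000 + 35.0000i


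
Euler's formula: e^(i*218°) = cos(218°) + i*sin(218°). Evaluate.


cos(218°) = -0.7880
sin(218°) = -0.6157

e^(i*218°) = -0.7880 - 0.6157i


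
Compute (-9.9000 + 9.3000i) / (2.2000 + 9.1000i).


Conjugate of z2 = 2.2000 - 9.1000i
Numerator: (-9.9000 + 9.3000i)(2.2000 - 9.1000i) = 62.8500 + 110.5500i
Denominator: 2.2^2 + 9.1^2 = 87.65
Result = (62.8500 + 110.5500i)/87.65

0.7171 + 1.2613i


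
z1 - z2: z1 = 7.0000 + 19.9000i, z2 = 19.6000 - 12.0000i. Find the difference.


Real: 7 - 19.6 = -12.6
Imag: 19.9 + 12 = 31.9

-12.6000 + 31.9000i


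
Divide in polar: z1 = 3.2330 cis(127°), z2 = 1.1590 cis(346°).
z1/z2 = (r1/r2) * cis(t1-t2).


r = 3.2330 / 1.1590 = 2.7895
theta = 127° - 346° = -219° = 141° (mod 360)

2.7895 cis(141°)


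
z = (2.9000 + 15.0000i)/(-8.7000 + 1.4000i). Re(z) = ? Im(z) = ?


Multiply by conjugate: (2.9000 + 15.0000i)(-8.7000 - 1.4000i) / ((-8.7)^2 + 1.4^2)
Numerator real = 2.9*(-8.7) + 15*1.4 = -4.23
Numerator imag = 15*(-8.7) - 2.9*1.4 = -134.56
Denominator = 77.65
Re(z) = -4.23/77.65 = -0.0545
Im(z) = -134.56/77.65 = -1.7329

Re(z) = -0.0545, Im(z) = -1.7329


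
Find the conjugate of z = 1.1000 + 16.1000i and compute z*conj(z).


z_bar = 1.1000 - 16.1000i
z*z_bar = 1.1^2 + 16.1^2 = 1.21 + 259.21 = 260.42

z_bar = 1.1000 - 16.1000i, z*z_bar = 260.42


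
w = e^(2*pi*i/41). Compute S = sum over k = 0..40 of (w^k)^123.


The roots are w_k = w^k with w = e^(2*pi*i/41), and (w^k)^123 = (w^123)^k.
So S = 1 + u + u^2 + ... + u^(40) with u = w^123.
123 = 3*41 + 0, so 123 is a multiple of 41 and u = (w^41)^3 = 1.
Every one of the 41 terms equals 1: S = 41

S = 41


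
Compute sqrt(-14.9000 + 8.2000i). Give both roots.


|z| = sqrt(222.01+67.24) = 17.0074
sqrt((|z|+a)/2) = sqrt((17.0074+(-14.9))/2) = sqrt(1.0537) = 1.0265
sqrt((|z|-a)/2) = sqrt((17.0074-(-14.9))/2) = sqrt(15.9537) = 3.9942

±(1.0265 + 3.9942i) i.e. 1.0265 + 3.9942i and -1.0265 - 3.9942i


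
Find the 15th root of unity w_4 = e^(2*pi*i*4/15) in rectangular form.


Angle = 360*4/15 = 96°
a = cos(96°) = -0.1045
b = sin(96°) = 0.9945

-0.1045 + 0.9945i


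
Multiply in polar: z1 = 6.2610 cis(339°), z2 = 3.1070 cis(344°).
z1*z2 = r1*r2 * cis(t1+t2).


r = 6.2610 * 3.1070 = 19.4529
theta = 339° + 344° = 683° = 323° (mod 360)

19.4529 cis(323°)


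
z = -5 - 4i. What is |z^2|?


|z| = sqrt(25+16) = sqrt(41) = 6.4031
|z^2| = |z|^2 = (sqrt(41))^2 = 41

|z^2| = 41


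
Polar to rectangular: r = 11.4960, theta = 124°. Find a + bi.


a = 11.4960*cos(124°) = 11.4960*(-0.559193) = -6.4285
b = 11.4960*sin(124°) = 11.4960*0.82904 = 9.5306

-6.4285 + 9.5306i
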